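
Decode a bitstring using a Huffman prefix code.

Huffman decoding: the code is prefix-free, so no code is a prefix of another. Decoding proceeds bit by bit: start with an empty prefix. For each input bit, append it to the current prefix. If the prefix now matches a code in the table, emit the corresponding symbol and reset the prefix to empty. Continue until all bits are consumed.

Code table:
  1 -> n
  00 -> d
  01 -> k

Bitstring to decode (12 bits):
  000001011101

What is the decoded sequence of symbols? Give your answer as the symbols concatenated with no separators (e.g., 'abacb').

Answer: ddkknnk

Derivation:
Bit 0: prefix='0' (no match yet)
Bit 1: prefix='00' -> emit 'd', reset
Bit 2: prefix='0' (no match yet)
Bit 3: prefix='00' -> emit 'd', reset
Bit 4: prefix='0' (no match yet)
Bit 5: prefix='01' -> emit 'k', reset
Bit 6: prefix='0' (no match yet)
Bit 7: prefix='01' -> emit 'k', reset
Bit 8: prefix='1' -> emit 'n', reset
Bit 9: prefix='1' -> emit 'n', reset
Bit 10: prefix='0' (no match yet)
Bit 11: prefix='01' -> emit 'k', reset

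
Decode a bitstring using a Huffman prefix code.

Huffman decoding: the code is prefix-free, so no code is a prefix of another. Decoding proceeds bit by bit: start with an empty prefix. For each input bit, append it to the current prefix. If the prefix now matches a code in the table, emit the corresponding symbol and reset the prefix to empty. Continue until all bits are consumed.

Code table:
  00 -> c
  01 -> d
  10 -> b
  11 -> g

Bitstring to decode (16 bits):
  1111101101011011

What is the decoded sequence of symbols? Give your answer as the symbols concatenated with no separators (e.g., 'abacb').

Bit 0: prefix='1' (no match yet)
Bit 1: prefix='11' -> emit 'g', reset
Bit 2: prefix='1' (no match yet)
Bit 3: prefix='11' -> emit 'g', reset
Bit 4: prefix='1' (no match yet)
Bit 5: prefix='10' -> emit 'b', reset
Bit 6: prefix='1' (no match yet)
Bit 7: prefix='11' -> emit 'g', reset
Bit 8: prefix='0' (no match yet)
Bit 9: prefix='01' -> emit 'd', reset
Bit 10: prefix='0' (no match yet)
Bit 11: prefix='01' -> emit 'd', reset
Bit 12: prefix='1' (no match yet)
Bit 13: prefix='10' -> emit 'b', reset
Bit 14: prefix='1' (no match yet)
Bit 15: prefix='11' -> emit 'g', reset

Answer: ggbgddbg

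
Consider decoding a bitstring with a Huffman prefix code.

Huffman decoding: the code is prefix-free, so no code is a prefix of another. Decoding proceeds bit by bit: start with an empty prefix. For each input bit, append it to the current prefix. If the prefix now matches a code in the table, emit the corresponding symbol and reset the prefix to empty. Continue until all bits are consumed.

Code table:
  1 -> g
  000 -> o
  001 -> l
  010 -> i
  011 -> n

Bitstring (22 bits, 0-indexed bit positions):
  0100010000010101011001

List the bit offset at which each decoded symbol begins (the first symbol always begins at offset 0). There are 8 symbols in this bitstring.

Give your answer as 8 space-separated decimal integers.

Answer: 0 3 6 9 12 15 16 19

Derivation:
Bit 0: prefix='0' (no match yet)
Bit 1: prefix='01' (no match yet)
Bit 2: prefix='010' -> emit 'i', reset
Bit 3: prefix='0' (no match yet)
Bit 4: prefix='00' (no match yet)
Bit 5: prefix='001' -> emit 'l', reset
Bit 6: prefix='0' (no match yet)
Bit 7: prefix='00' (no match yet)
Bit 8: prefix='000' -> emit 'o', reset
Bit 9: prefix='0' (no match yet)
Bit 10: prefix='00' (no match yet)
Bit 11: prefix='001' -> emit 'l', reset
Bit 12: prefix='0' (no match yet)
Bit 13: prefix='01' (no match yet)
Bit 14: prefix='010' -> emit 'i', reset
Bit 15: prefix='1' -> emit 'g', reset
Bit 16: prefix='0' (no match yet)
Bit 17: prefix='01' (no match yet)
Bit 18: prefix='011' -> emit 'n', reset
Bit 19: prefix='0' (no match yet)
Bit 20: prefix='00' (no match yet)
Bit 21: prefix='001' -> emit 'l', reset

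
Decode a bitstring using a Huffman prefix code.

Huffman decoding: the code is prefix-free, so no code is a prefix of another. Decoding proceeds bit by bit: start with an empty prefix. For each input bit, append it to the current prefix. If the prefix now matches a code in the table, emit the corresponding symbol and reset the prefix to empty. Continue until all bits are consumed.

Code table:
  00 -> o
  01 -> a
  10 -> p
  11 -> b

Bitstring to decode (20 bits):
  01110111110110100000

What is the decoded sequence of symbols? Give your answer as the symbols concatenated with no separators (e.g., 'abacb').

Bit 0: prefix='0' (no match yet)
Bit 1: prefix='01' -> emit 'a', reset
Bit 2: prefix='1' (no match yet)
Bit 3: prefix='11' -> emit 'b', reset
Bit 4: prefix='0' (no match yet)
Bit 5: prefix='01' -> emit 'a', reset
Bit 6: prefix='1' (no match yet)
Bit 7: prefix='11' -> emit 'b', reset
Bit 8: prefix='1' (no match yet)
Bit 9: prefix='11' -> emit 'b', reset
Bit 10: prefix='0' (no match yet)
Bit 11: prefix='01' -> emit 'a', reset
Bit 12: prefix='1' (no match yet)
Bit 13: prefix='10' -> emit 'p', reset
Bit 14: prefix='1' (no match yet)
Bit 15: prefix='10' -> emit 'p', reset
Bit 16: prefix='0' (no match yet)
Bit 17: prefix='00' -> emit 'o', reset
Bit 18: prefix='0' (no match yet)
Bit 19: prefix='00' -> emit 'o', reset

Answer: ababbappoo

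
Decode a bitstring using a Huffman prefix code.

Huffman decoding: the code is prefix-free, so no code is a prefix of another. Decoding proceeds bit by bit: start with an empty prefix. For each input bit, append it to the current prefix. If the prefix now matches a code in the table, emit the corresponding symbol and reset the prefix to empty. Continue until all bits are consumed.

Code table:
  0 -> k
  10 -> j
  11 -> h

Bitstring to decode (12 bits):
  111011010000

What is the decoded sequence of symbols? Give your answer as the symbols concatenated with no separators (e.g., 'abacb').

Bit 0: prefix='1' (no match yet)
Bit 1: prefix='11' -> emit 'h', reset
Bit 2: prefix='1' (no match yet)
Bit 3: prefix='10' -> emit 'j', reset
Bit 4: prefix='1' (no match yet)
Bit 5: prefix='11' -> emit 'h', reset
Bit 6: prefix='0' -> emit 'k', reset
Bit 7: prefix='1' (no match yet)
Bit 8: prefix='10' -> emit 'j', reset
Bit 9: prefix='0' -> emit 'k', reset
Bit 10: prefix='0' -> emit 'k', reset
Bit 11: prefix='0' -> emit 'k', reset

Answer: hjhkjkkk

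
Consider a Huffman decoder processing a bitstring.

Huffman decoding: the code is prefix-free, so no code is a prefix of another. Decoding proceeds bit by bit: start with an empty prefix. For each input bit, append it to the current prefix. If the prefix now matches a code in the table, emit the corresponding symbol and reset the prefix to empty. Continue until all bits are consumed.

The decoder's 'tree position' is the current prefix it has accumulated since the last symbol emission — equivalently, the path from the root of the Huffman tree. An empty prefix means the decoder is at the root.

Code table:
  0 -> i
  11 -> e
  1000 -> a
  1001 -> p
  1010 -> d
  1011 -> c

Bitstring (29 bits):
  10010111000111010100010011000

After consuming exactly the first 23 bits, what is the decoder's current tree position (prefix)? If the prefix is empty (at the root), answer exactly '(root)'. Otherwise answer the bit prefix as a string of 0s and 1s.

Bit 0: prefix='1' (no match yet)
Bit 1: prefix='10' (no match yet)
Bit 2: prefix='100' (no match yet)
Bit 3: prefix='1001' -> emit 'p', reset
Bit 4: prefix='0' -> emit 'i', reset
Bit 5: prefix='1' (no match yet)
Bit 6: prefix='11' -> emit 'e', reset
Bit 7: prefix='1' (no match yet)
Bit 8: prefix='10' (no match yet)
Bit 9: prefix='100' (no match yet)
Bit 10: prefix='1000' -> emit 'a', reset
Bit 11: prefix='1' (no match yet)
Bit 12: prefix='11' -> emit 'e', reset
Bit 13: prefix='1' (no match yet)
Bit 14: prefix='10' (no match yet)
Bit 15: prefix='101' (no match yet)
Bit 16: prefix='1010' -> emit 'd', reset
Bit 17: prefix='1' (no match yet)
Bit 18: prefix='10' (no match yet)
Bit 19: prefix='100' (no match yet)
Bit 20: prefix='1000' -> emit 'a', reset
Bit 21: prefix='1' (no match yet)
Bit 22: prefix='10' (no match yet)

Answer: 10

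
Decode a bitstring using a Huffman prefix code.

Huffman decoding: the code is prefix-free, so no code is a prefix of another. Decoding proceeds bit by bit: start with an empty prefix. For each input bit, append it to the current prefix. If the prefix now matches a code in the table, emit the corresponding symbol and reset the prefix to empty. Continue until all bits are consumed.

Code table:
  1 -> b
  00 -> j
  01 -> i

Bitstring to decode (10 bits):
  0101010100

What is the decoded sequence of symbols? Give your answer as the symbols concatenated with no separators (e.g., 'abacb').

Answer: iiiij

Derivation:
Bit 0: prefix='0' (no match yet)
Bit 1: prefix='01' -> emit 'i', reset
Bit 2: prefix='0' (no match yet)
Bit 3: prefix='01' -> emit 'i', reset
Bit 4: prefix='0' (no match yet)
Bit 5: prefix='01' -> emit 'i', reset
Bit 6: prefix='0' (no match yet)
Bit 7: prefix='01' -> emit 'i', reset
Bit 8: prefix='0' (no match yet)
Bit 9: prefix='00' -> emit 'j', reset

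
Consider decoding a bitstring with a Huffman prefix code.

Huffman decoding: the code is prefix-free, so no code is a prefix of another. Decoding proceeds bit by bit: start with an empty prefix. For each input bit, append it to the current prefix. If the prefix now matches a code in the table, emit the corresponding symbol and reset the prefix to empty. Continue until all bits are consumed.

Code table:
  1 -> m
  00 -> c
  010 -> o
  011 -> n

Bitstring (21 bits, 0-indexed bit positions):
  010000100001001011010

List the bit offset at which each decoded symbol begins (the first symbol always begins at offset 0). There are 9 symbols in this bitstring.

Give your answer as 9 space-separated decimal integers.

Bit 0: prefix='0' (no match yet)
Bit 1: prefix='01' (no match yet)
Bit 2: prefix='010' -> emit 'o', reset
Bit 3: prefix='0' (no match yet)
Bit 4: prefix='00' -> emit 'c', reset
Bit 5: prefix='0' (no match yet)
Bit 6: prefix='01' (no match yet)
Bit 7: prefix='010' -> emit 'o', reset
Bit 8: prefix='0' (no match yet)
Bit 9: prefix='00' -> emit 'c', reset
Bit 10: prefix='0' (no match yet)
Bit 11: prefix='01' (no match yet)
Bit 12: prefix='010' -> emit 'o', reset
Bit 13: prefix='0' (no match yet)
Bit 14: prefix='01' (no match yet)
Bit 15: prefix='010' -> emit 'o', reset
Bit 16: prefix='1' -> emit 'm', reset
Bit 17: prefix='1' -> emit 'm', reset
Bit 18: prefix='0' (no match yet)
Bit 19: prefix='01' (no match yet)
Bit 20: prefix='010' -> emit 'o', reset

Answer: 0 3 5 8 10 13 16 17 18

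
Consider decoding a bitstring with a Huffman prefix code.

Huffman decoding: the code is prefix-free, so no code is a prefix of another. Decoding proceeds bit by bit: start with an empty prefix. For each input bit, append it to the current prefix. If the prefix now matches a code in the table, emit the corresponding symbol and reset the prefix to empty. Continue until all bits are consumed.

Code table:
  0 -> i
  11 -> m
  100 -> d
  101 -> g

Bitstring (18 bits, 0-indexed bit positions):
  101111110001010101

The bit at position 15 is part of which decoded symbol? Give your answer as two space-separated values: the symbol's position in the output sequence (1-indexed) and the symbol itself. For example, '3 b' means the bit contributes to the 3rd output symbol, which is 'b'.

Answer: 8 g

Derivation:
Bit 0: prefix='1' (no match yet)
Bit 1: prefix='10' (no match yet)
Bit 2: prefix='101' -> emit 'g', reset
Bit 3: prefix='1' (no match yet)
Bit 4: prefix='11' -> emit 'm', reset
Bit 5: prefix='1' (no match yet)
Bit 6: prefix='11' -> emit 'm', reset
Bit 7: prefix='1' (no match yet)
Bit 8: prefix='10' (no match yet)
Bit 9: prefix='100' -> emit 'd', reset
Bit 10: prefix='0' -> emit 'i', reset
Bit 11: prefix='1' (no match yet)
Bit 12: prefix='10' (no match yet)
Bit 13: prefix='101' -> emit 'g', reset
Bit 14: prefix='0' -> emit 'i', reset
Bit 15: prefix='1' (no match yet)
Bit 16: prefix='10' (no match yet)
Bit 17: prefix='101' -> emit 'g', reset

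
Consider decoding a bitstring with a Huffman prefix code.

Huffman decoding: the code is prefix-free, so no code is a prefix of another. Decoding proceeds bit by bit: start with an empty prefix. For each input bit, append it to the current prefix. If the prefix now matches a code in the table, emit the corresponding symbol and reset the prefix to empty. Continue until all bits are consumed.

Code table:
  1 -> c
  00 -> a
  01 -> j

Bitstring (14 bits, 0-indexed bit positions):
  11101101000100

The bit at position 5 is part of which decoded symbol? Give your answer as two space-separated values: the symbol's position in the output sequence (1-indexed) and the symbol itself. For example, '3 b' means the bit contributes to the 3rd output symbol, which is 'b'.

Bit 0: prefix='1' -> emit 'c', reset
Bit 1: prefix='1' -> emit 'c', reset
Bit 2: prefix='1' -> emit 'c', reset
Bit 3: prefix='0' (no match yet)
Bit 4: prefix='01' -> emit 'j', reset
Bit 5: prefix='1' -> emit 'c', reset
Bit 6: prefix='0' (no match yet)
Bit 7: prefix='01' -> emit 'j', reset
Bit 8: prefix='0' (no match yet)
Bit 9: prefix='00' -> emit 'a', reset

Answer: 5 c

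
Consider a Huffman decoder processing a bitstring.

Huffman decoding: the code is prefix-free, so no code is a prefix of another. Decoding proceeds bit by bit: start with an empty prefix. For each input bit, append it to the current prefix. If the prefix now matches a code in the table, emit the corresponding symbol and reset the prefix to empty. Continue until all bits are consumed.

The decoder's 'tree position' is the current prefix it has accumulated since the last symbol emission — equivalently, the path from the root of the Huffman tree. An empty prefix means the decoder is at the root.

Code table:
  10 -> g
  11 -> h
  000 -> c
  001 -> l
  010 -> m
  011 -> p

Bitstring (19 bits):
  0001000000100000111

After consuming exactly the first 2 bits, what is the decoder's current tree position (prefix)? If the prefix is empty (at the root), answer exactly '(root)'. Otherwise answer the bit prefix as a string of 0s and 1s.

Bit 0: prefix='0' (no match yet)
Bit 1: prefix='00' (no match yet)

Answer: 00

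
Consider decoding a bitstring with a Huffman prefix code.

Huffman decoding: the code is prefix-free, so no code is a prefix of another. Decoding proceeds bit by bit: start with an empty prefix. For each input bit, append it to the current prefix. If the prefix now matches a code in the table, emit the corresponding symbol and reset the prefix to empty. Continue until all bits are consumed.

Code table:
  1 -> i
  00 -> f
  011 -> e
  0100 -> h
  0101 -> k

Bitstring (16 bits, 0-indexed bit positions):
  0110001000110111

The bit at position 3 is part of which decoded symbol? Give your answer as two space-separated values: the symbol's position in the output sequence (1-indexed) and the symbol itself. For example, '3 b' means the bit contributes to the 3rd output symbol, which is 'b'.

Bit 0: prefix='0' (no match yet)
Bit 1: prefix='01' (no match yet)
Bit 2: prefix='011' -> emit 'e', reset
Bit 3: prefix='0' (no match yet)
Bit 4: prefix='00' -> emit 'f', reset
Bit 5: prefix='0' (no match yet)
Bit 6: prefix='01' (no match yet)
Bit 7: prefix='010' (no match yet)

Answer: 2 f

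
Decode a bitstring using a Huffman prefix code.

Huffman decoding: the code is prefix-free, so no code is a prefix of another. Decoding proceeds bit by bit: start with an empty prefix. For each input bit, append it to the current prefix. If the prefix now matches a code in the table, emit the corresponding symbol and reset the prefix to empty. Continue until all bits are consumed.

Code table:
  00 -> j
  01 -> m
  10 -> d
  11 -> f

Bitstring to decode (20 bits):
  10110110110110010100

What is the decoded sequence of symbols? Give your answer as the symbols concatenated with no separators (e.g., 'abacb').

Answer: dfmdfmdmmj

Derivation:
Bit 0: prefix='1' (no match yet)
Bit 1: prefix='10' -> emit 'd', reset
Bit 2: prefix='1' (no match yet)
Bit 3: prefix='11' -> emit 'f', reset
Bit 4: prefix='0' (no match yet)
Bit 5: prefix='01' -> emit 'm', reset
Bit 6: prefix='1' (no match yet)
Bit 7: prefix='10' -> emit 'd', reset
Bit 8: prefix='1' (no match yet)
Bit 9: prefix='11' -> emit 'f', reset
Bit 10: prefix='0' (no match yet)
Bit 11: prefix='01' -> emit 'm', reset
Bit 12: prefix='1' (no match yet)
Bit 13: prefix='10' -> emit 'd', reset
Bit 14: prefix='0' (no match yet)
Bit 15: prefix='01' -> emit 'm', reset
Bit 16: prefix='0' (no match yet)
Bit 17: prefix='01' -> emit 'm', reset
Bit 18: prefix='0' (no match yet)
Bit 19: prefix='00' -> emit 'j', reset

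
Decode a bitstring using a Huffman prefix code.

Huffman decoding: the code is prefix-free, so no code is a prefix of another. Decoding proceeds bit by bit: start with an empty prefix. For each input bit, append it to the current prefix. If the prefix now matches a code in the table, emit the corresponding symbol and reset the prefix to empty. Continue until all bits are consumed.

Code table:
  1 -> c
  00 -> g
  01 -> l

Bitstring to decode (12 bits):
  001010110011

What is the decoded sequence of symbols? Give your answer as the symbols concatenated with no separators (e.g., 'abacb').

Bit 0: prefix='0' (no match yet)
Bit 1: prefix='00' -> emit 'g', reset
Bit 2: prefix='1' -> emit 'c', reset
Bit 3: prefix='0' (no match yet)
Bit 4: prefix='01' -> emit 'l', reset
Bit 5: prefix='0' (no match yet)
Bit 6: prefix='01' -> emit 'l', reset
Bit 7: prefix='1' -> emit 'c', reset
Bit 8: prefix='0' (no match yet)
Bit 9: prefix='00' -> emit 'g', reset
Bit 10: prefix='1' -> emit 'c', reset
Bit 11: prefix='1' -> emit 'c', reset

Answer: gcllcgcc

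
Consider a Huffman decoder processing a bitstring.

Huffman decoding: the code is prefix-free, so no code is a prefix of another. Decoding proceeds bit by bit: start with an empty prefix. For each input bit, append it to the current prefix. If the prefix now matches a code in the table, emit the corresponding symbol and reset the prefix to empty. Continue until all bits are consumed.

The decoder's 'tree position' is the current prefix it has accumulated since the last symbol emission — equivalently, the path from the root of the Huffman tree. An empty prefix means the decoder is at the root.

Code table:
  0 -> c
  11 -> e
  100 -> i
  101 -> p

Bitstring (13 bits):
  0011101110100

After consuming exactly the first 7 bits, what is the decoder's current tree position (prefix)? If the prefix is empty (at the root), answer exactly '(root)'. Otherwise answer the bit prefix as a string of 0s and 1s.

Answer: (root)

Derivation:
Bit 0: prefix='0' -> emit 'c', reset
Bit 1: prefix='0' -> emit 'c', reset
Bit 2: prefix='1' (no match yet)
Bit 3: prefix='11' -> emit 'e', reset
Bit 4: prefix='1' (no match yet)
Bit 5: prefix='10' (no match yet)
Bit 6: prefix='101' -> emit 'p', reset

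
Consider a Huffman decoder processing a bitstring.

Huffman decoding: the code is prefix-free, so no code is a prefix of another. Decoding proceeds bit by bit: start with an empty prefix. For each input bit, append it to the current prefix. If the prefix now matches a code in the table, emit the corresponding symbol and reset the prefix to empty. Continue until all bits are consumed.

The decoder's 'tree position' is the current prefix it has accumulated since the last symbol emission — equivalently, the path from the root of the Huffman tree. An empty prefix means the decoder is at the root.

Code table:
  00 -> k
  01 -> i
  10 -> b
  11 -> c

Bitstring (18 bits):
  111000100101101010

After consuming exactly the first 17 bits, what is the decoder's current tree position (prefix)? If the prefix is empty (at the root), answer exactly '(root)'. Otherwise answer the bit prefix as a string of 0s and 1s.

Bit 0: prefix='1' (no match yet)
Bit 1: prefix='11' -> emit 'c', reset
Bit 2: prefix='1' (no match yet)
Bit 3: prefix='10' -> emit 'b', reset
Bit 4: prefix='0' (no match yet)
Bit 5: prefix='00' -> emit 'k', reset
Bit 6: prefix='1' (no match yet)
Bit 7: prefix='10' -> emit 'b', reset
Bit 8: prefix='0' (no match yet)
Bit 9: prefix='01' -> emit 'i', reset
Bit 10: prefix='0' (no match yet)
Bit 11: prefix='01' -> emit 'i', reset
Bit 12: prefix='1' (no match yet)
Bit 13: prefix='10' -> emit 'b', reset
Bit 14: prefix='1' (no match yet)
Bit 15: prefix='10' -> emit 'b', reset
Bit 16: prefix='1' (no match yet)

Answer: 1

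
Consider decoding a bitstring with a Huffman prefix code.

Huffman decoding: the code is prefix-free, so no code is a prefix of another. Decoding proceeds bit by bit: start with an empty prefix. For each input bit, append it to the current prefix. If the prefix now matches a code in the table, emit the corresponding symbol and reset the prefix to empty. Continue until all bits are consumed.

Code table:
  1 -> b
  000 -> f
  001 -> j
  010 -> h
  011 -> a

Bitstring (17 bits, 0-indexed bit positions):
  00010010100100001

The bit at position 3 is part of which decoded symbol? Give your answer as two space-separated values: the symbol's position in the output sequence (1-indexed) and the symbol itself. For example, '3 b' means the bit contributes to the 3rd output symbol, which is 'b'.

Bit 0: prefix='0' (no match yet)
Bit 1: prefix='00' (no match yet)
Bit 2: prefix='000' -> emit 'f', reset
Bit 3: prefix='1' -> emit 'b', reset
Bit 4: prefix='0' (no match yet)
Bit 5: prefix='00' (no match yet)
Bit 6: prefix='001' -> emit 'j', reset
Bit 7: prefix='0' (no match yet)

Answer: 2 b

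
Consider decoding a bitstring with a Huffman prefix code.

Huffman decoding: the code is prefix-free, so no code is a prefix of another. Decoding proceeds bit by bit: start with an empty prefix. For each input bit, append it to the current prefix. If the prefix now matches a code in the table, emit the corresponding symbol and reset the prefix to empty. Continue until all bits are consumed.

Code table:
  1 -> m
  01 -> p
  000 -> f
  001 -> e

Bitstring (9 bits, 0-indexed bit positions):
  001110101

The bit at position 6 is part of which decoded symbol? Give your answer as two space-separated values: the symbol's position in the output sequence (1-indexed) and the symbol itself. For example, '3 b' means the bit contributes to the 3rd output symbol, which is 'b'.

Answer: 4 p

Derivation:
Bit 0: prefix='0' (no match yet)
Bit 1: prefix='00' (no match yet)
Bit 2: prefix='001' -> emit 'e', reset
Bit 3: prefix='1' -> emit 'm', reset
Bit 4: prefix='1' -> emit 'm', reset
Bit 5: prefix='0' (no match yet)
Bit 6: prefix='01' -> emit 'p', reset
Bit 7: prefix='0' (no match yet)
Bit 8: prefix='01' -> emit 'p', reset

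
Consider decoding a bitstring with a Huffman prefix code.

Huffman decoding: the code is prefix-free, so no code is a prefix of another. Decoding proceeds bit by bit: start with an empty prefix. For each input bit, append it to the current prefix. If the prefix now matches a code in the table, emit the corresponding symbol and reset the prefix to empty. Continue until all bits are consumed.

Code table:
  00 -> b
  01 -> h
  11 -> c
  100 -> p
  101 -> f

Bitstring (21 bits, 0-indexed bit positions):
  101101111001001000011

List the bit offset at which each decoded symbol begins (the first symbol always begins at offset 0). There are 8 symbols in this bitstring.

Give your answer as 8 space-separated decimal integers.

Bit 0: prefix='1' (no match yet)
Bit 1: prefix='10' (no match yet)
Bit 2: prefix='101' -> emit 'f', reset
Bit 3: prefix='1' (no match yet)
Bit 4: prefix='10' (no match yet)
Bit 5: prefix='101' -> emit 'f', reset
Bit 6: prefix='1' (no match yet)
Bit 7: prefix='11' -> emit 'c', reset
Bit 8: prefix='1' (no match yet)
Bit 9: prefix='10' (no match yet)
Bit 10: prefix='100' -> emit 'p', reset
Bit 11: prefix='1' (no match yet)
Bit 12: prefix='10' (no match yet)
Bit 13: prefix='100' -> emit 'p', reset
Bit 14: prefix='1' (no match yet)
Bit 15: prefix='10' (no match yet)
Bit 16: prefix='100' -> emit 'p', reset
Bit 17: prefix='0' (no match yet)
Bit 18: prefix='00' -> emit 'b', reset
Bit 19: prefix='1' (no match yet)
Bit 20: prefix='11' -> emit 'c', reset

Answer: 0 3 6 8 11 14 17 19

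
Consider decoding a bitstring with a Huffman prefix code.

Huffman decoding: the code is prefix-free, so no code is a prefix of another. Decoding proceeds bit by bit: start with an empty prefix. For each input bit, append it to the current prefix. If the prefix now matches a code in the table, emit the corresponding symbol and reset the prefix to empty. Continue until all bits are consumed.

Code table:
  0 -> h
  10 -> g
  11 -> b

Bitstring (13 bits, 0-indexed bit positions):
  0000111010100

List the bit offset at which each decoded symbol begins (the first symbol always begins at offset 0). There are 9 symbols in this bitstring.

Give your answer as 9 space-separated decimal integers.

Answer: 0 1 2 3 4 6 8 10 12

Derivation:
Bit 0: prefix='0' -> emit 'h', reset
Bit 1: prefix='0' -> emit 'h', reset
Bit 2: prefix='0' -> emit 'h', reset
Bit 3: prefix='0' -> emit 'h', reset
Bit 4: prefix='1' (no match yet)
Bit 5: prefix='11' -> emit 'b', reset
Bit 6: prefix='1' (no match yet)
Bit 7: prefix='10' -> emit 'g', reset
Bit 8: prefix='1' (no match yet)
Bit 9: prefix='10' -> emit 'g', reset
Bit 10: prefix='1' (no match yet)
Bit 11: prefix='10' -> emit 'g', reset
Bit 12: prefix='0' -> emit 'h', reset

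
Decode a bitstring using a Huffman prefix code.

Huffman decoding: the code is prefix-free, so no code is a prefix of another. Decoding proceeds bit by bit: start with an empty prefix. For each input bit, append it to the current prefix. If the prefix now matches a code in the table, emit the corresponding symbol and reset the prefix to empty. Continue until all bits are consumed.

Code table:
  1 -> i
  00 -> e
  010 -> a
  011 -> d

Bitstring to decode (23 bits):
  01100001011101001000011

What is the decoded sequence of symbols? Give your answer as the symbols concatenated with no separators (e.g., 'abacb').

Bit 0: prefix='0' (no match yet)
Bit 1: prefix='01' (no match yet)
Bit 2: prefix='011' -> emit 'd', reset
Bit 3: prefix='0' (no match yet)
Bit 4: prefix='00' -> emit 'e', reset
Bit 5: prefix='0' (no match yet)
Bit 6: prefix='00' -> emit 'e', reset
Bit 7: prefix='1' -> emit 'i', reset
Bit 8: prefix='0' (no match yet)
Bit 9: prefix='01' (no match yet)
Bit 10: prefix='011' -> emit 'd', reset
Bit 11: prefix='1' -> emit 'i', reset
Bit 12: prefix='0' (no match yet)
Bit 13: prefix='01' (no match yet)
Bit 14: prefix='010' -> emit 'a', reset
Bit 15: prefix='0' (no match yet)
Bit 16: prefix='01' (no match yet)
Bit 17: prefix='010' -> emit 'a', reset
Bit 18: prefix='0' (no match yet)
Bit 19: prefix='00' -> emit 'e', reset
Bit 20: prefix='0' (no match yet)
Bit 21: prefix='01' (no match yet)
Bit 22: prefix='011' -> emit 'd', reset

Answer: deeidiaaed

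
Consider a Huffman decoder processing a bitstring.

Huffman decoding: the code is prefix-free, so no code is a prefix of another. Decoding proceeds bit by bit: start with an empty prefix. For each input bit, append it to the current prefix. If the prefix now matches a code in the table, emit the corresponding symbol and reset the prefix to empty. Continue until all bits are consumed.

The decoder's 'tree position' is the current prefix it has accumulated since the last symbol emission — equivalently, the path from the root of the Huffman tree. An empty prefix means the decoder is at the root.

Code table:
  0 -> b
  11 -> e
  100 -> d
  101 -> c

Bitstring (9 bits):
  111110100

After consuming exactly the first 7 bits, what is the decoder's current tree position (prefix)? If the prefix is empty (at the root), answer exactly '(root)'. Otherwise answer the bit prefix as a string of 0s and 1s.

Bit 0: prefix='1' (no match yet)
Bit 1: prefix='11' -> emit 'e', reset
Bit 2: prefix='1' (no match yet)
Bit 3: prefix='11' -> emit 'e', reset
Bit 4: prefix='1' (no match yet)
Bit 5: prefix='10' (no match yet)
Bit 6: prefix='101' -> emit 'c', reset

Answer: (root)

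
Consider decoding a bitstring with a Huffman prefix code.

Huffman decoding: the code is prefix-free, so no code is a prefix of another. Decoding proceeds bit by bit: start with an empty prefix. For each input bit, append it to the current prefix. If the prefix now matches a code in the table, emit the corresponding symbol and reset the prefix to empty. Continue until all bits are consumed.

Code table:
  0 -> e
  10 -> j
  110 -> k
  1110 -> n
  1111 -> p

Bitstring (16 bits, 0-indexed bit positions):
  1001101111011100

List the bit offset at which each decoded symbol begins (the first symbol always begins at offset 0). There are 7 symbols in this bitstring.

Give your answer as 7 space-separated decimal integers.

Bit 0: prefix='1' (no match yet)
Bit 1: prefix='10' -> emit 'j', reset
Bit 2: prefix='0' -> emit 'e', reset
Bit 3: prefix='1' (no match yet)
Bit 4: prefix='11' (no match yet)
Bit 5: prefix='110' -> emit 'k', reset
Bit 6: prefix='1' (no match yet)
Bit 7: prefix='11' (no match yet)
Bit 8: prefix='111' (no match yet)
Bit 9: prefix='1111' -> emit 'p', reset
Bit 10: prefix='0' -> emit 'e', reset
Bit 11: prefix='1' (no match yet)
Bit 12: prefix='11' (no match yet)
Bit 13: prefix='111' (no match yet)
Bit 14: prefix='1110' -> emit 'n', reset
Bit 15: prefix='0' -> emit 'e', reset

Answer: 0 2 3 6 10 11 15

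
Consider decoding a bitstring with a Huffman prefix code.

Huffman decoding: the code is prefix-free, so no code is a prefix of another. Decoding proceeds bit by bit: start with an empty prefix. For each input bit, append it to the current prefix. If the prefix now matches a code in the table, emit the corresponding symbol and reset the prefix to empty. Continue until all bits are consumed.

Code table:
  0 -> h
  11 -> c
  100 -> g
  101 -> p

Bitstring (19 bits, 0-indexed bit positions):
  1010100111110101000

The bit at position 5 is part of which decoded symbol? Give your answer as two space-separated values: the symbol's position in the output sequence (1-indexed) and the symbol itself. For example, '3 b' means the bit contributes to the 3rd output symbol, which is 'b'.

Bit 0: prefix='1' (no match yet)
Bit 1: prefix='10' (no match yet)
Bit 2: prefix='101' -> emit 'p', reset
Bit 3: prefix='0' -> emit 'h', reset
Bit 4: prefix='1' (no match yet)
Bit 5: prefix='10' (no match yet)
Bit 6: prefix='100' -> emit 'g', reset
Bit 7: prefix='1' (no match yet)
Bit 8: prefix='11' -> emit 'c', reset
Bit 9: prefix='1' (no match yet)

Answer: 3 g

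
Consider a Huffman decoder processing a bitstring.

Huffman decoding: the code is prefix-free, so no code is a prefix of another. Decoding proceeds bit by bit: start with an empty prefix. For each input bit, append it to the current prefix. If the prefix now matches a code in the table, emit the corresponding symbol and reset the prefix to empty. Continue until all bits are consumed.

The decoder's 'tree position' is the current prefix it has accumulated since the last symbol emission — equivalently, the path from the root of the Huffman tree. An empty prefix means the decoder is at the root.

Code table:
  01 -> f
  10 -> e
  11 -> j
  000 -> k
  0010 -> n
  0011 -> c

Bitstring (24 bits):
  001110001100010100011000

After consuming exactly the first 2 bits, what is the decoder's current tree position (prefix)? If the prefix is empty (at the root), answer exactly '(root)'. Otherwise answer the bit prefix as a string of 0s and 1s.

Bit 0: prefix='0' (no match yet)
Bit 1: prefix='00' (no match yet)

Answer: 00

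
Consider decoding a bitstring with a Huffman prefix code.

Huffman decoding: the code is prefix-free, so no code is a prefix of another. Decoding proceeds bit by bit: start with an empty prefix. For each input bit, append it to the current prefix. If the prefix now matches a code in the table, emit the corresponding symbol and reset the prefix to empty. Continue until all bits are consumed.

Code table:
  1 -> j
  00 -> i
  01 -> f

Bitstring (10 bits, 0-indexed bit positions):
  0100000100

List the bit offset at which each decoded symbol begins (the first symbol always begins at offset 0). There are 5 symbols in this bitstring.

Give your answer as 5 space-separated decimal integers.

Answer: 0 2 4 6 8

Derivation:
Bit 0: prefix='0' (no match yet)
Bit 1: prefix='01' -> emit 'f', reset
Bit 2: prefix='0' (no match yet)
Bit 3: prefix='00' -> emit 'i', reset
Bit 4: prefix='0' (no match yet)
Bit 5: prefix='00' -> emit 'i', reset
Bit 6: prefix='0' (no match yet)
Bit 7: prefix='01' -> emit 'f', reset
Bit 8: prefix='0' (no match yet)
Bit 9: prefix='00' -> emit 'i', reset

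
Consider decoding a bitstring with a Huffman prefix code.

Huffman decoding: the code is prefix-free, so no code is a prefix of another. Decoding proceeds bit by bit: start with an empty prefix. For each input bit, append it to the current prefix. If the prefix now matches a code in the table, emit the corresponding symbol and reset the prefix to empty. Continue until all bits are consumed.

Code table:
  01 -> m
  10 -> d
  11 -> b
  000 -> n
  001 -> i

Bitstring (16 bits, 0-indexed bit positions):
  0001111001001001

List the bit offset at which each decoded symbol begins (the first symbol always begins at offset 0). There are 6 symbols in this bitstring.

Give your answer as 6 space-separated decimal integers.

Bit 0: prefix='0' (no match yet)
Bit 1: prefix='00' (no match yet)
Bit 2: prefix='000' -> emit 'n', reset
Bit 3: prefix='1' (no match yet)
Bit 4: prefix='11' -> emit 'b', reset
Bit 5: prefix='1' (no match yet)
Bit 6: prefix='11' -> emit 'b', reset
Bit 7: prefix='0' (no match yet)
Bit 8: prefix='00' (no match yet)
Bit 9: prefix='001' -> emit 'i', reset
Bit 10: prefix='0' (no match yet)
Bit 11: prefix='00' (no match yet)
Bit 12: prefix='001' -> emit 'i', reset
Bit 13: prefix='0' (no match yet)
Bit 14: prefix='00' (no match yet)
Bit 15: prefix='001' -> emit 'i', reset

Answer: 0 3 5 7 10 13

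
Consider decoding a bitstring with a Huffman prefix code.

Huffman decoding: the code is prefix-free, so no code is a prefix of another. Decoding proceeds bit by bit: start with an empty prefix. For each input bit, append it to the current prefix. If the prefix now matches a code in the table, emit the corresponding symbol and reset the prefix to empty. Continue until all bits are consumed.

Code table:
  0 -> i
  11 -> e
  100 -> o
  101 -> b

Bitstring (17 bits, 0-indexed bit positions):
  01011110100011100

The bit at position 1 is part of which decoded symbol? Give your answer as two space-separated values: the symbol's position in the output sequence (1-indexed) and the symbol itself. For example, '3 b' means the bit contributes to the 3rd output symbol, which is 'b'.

Answer: 2 b

Derivation:
Bit 0: prefix='0' -> emit 'i', reset
Bit 1: prefix='1' (no match yet)
Bit 2: prefix='10' (no match yet)
Bit 3: prefix='101' -> emit 'b', reset
Bit 4: prefix='1' (no match yet)
Bit 5: prefix='11' -> emit 'e', reset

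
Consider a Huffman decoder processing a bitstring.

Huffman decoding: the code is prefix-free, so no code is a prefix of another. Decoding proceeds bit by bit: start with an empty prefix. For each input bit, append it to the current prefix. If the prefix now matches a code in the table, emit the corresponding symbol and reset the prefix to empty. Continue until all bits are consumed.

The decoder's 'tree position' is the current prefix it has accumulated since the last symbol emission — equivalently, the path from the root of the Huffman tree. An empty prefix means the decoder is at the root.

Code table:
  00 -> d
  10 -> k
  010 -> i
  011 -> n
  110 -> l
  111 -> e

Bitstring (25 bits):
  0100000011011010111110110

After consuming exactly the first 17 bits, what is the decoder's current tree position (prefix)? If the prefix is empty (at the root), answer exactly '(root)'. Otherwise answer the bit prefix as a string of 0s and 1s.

Bit 0: prefix='0' (no match yet)
Bit 1: prefix='01' (no match yet)
Bit 2: prefix='010' -> emit 'i', reset
Bit 3: prefix='0' (no match yet)
Bit 4: prefix='00' -> emit 'd', reset
Bit 5: prefix='0' (no match yet)
Bit 6: prefix='00' -> emit 'd', reset
Bit 7: prefix='0' (no match yet)
Bit 8: prefix='01' (no match yet)
Bit 9: prefix='011' -> emit 'n', reset
Bit 10: prefix='0' (no match yet)
Bit 11: prefix='01' (no match yet)
Bit 12: prefix='011' -> emit 'n', reset
Bit 13: prefix='0' (no match yet)
Bit 14: prefix='01' (no match yet)
Bit 15: prefix='010' -> emit 'i', reset
Bit 16: prefix='1' (no match yet)

Answer: 1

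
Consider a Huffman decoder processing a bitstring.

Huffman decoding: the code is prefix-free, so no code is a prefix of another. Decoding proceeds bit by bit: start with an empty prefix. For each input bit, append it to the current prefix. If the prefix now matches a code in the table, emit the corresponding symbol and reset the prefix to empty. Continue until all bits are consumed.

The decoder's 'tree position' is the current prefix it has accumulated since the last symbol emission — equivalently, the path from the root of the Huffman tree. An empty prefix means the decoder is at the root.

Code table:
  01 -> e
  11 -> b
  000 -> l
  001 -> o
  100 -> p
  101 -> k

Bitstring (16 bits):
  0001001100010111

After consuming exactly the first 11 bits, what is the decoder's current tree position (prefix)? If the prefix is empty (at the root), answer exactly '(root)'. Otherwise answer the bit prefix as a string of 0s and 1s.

Answer: (root)

Derivation:
Bit 0: prefix='0' (no match yet)
Bit 1: prefix='00' (no match yet)
Bit 2: prefix='000' -> emit 'l', reset
Bit 3: prefix='1' (no match yet)
Bit 4: prefix='10' (no match yet)
Bit 5: prefix='100' -> emit 'p', reset
Bit 6: prefix='1' (no match yet)
Bit 7: prefix='11' -> emit 'b', reset
Bit 8: prefix='0' (no match yet)
Bit 9: prefix='00' (no match yet)
Bit 10: prefix='000' -> emit 'l', reset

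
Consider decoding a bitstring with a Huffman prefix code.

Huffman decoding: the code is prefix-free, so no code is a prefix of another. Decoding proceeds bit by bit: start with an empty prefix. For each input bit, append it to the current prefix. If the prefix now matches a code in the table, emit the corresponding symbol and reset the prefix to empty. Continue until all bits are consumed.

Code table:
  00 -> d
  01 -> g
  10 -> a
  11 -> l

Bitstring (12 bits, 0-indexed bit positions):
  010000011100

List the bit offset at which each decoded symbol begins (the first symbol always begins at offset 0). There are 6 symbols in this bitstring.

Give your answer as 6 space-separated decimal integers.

Bit 0: prefix='0' (no match yet)
Bit 1: prefix='01' -> emit 'g', reset
Bit 2: prefix='0' (no match yet)
Bit 3: prefix='00' -> emit 'd', reset
Bit 4: prefix='0' (no match yet)
Bit 5: prefix='00' -> emit 'd', reset
Bit 6: prefix='0' (no match yet)
Bit 7: prefix='01' -> emit 'g', reset
Bit 8: prefix='1' (no match yet)
Bit 9: prefix='11' -> emit 'l', reset
Bit 10: prefix='0' (no match yet)
Bit 11: prefix='00' -> emit 'd', reset

Answer: 0 2 4 6 8 10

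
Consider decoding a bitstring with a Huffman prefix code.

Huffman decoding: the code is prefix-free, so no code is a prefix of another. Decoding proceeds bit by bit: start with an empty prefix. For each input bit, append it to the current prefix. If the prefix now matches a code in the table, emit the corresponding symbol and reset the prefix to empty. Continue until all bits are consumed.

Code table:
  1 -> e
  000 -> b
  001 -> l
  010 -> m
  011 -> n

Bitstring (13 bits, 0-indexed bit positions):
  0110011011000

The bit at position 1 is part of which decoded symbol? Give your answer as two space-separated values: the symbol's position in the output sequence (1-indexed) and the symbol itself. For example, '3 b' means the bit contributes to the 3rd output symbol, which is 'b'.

Answer: 1 n

Derivation:
Bit 0: prefix='0' (no match yet)
Bit 1: prefix='01' (no match yet)
Bit 2: prefix='011' -> emit 'n', reset
Bit 3: prefix='0' (no match yet)
Bit 4: prefix='00' (no match yet)
Bit 5: prefix='001' -> emit 'l', reset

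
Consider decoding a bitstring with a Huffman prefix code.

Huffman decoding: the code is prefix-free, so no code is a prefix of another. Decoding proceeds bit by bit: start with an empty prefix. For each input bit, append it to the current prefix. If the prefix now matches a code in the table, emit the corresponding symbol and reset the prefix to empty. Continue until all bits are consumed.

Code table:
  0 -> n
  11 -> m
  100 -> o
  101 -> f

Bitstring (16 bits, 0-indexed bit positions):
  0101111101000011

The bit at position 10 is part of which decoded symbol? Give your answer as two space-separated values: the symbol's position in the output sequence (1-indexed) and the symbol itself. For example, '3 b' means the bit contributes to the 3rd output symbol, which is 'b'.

Answer: 6 o

Derivation:
Bit 0: prefix='0' -> emit 'n', reset
Bit 1: prefix='1' (no match yet)
Bit 2: prefix='10' (no match yet)
Bit 3: prefix='101' -> emit 'f', reset
Bit 4: prefix='1' (no match yet)
Bit 5: prefix='11' -> emit 'm', reset
Bit 6: prefix='1' (no match yet)
Bit 7: prefix='11' -> emit 'm', reset
Bit 8: prefix='0' -> emit 'n', reset
Bit 9: prefix='1' (no match yet)
Bit 10: prefix='10' (no match yet)
Bit 11: prefix='100' -> emit 'o', reset
Bit 12: prefix='0' -> emit 'n', reset
Bit 13: prefix='0' -> emit 'n', reset
Bit 14: prefix='1' (no match yet)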